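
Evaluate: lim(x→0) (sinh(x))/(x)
This is a 0/0 indeterminate form.

Apply L'Hôpital's rule: differentiate numerator and denominator separately.
  f(x) = sinh(x)   ⇒   f'(x) = cosh(x)
  g(x) = x   ⇒   g'(x) = 1
  lim(x→0) f'(x)/g'(x) = lim(x→0) (cosh(x))/(1)
  = 1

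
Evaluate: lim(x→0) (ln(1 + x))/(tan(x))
This is a 0/0 indeterminate form.

Apply L'Hôpital's rule: differentiate numerator and denominator separately.
  f(x) = ln(x + 1)   ⇒   f'(x) = 1/(x + 1)
  g(x) = tan(x)   ⇒   g'(x) = tan(x)^2 + 1
  lim(x→0) f'(x)/g'(x) = lim(x→0) (1/(x + 1))/(tan(x)^2 + 1)
  = 1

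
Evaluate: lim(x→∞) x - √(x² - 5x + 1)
This is an ∞-∞ indeterminate form.

Combine fractions or rationalize to convert ∞-∞ to 0/0 form:
  lim(x→∞) x - √(x² - 5x + 1) = 5/2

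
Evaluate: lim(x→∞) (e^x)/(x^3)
This is an ∞/∞ indeterminate form.

Apply L'Hôpital's rule: differentiate numerator and denominator separately.
  f(x) = e^(x)   ⇒   f'(x) = e^(x)
  g(x) = x^3   ⇒   g'(x) = 3·x^2
  lim(x→∞) f'(x)/g'(x) = lim(x→∞) (e^(x))/(3·x^2)
  = ∞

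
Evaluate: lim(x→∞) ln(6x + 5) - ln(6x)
This is an ∞-∞ indeterminate form.

Combine fractions or rationalize to convert ∞-∞ to 0/0 form:
  lim(x→∞) ln(6x + 5) - ln(6x) = 0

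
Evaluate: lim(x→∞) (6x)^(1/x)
This is an exponential indeterminate form.

For exponential indeterminate forms, take the natural log:
  Let L = lim(x→∞) (6x)^(1/x)
  Then ln(L) = lim(x→∞) [exponent × ln(base)]
  Evaluate using L'Hôpital or standard limits, then exponentiate.
  L = 1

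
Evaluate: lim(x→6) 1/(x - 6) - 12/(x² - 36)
This is an ∞-∞ indeterminate form.

Combine fractions or rationalize to convert ∞-∞ to 0/0 form:
  lim(x→6) 1/(x - 6) - 12/(x² - 36) = 1/12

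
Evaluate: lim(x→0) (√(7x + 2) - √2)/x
This is a standard limit.

Factor or rationalize the expression:
  lim(x→0) (√(7x + 2) - √2)/x = 7·sqrt(2)/4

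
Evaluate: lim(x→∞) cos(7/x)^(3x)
This is an exponential indeterminate form.

For exponential indeterminate forms, take the natural log:
  Let L = lim(x→∞) cos(7/x)^(3x)
  Then ln(L) = lim(x→∞) [exponent × ln(base)]
  Evaluate using L'Hôpital or standard limits, then exponentiate.
  L = 1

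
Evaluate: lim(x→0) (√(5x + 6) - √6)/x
This is a standard limit.

Factor or rationalize the expression:
  lim(x→0) (√(5x + 6) - √6)/x = 5·sqrt(6)/12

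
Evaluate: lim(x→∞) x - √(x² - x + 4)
This is an ∞-∞ indeterminate form.

Combine fractions or rationalize to convert ∞-∞ to 0/0 form:
  lim(x→∞) x - √(x² - x + 4) = 1/2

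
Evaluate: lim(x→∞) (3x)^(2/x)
This is an exponential indeterminate form.

For exponential indeterminate forms, take the natural log:
  Let L = lim(x→∞) (3x)^(2/x)
  Then ln(L) = lim(x→∞) [exponent × ln(base)]
  Evaluate using L'Hôpital or standard limits, then exponentiate.
  L = 1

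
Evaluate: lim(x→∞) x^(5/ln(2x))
This is an exponential indeterminate form.

For exponential indeterminate forms, take the natural log:
  Let L = lim(x→∞) x^(5/ln(2x))
  Then ln(L) = lim(x→∞) [exponent × ln(base)]
  Evaluate using L'Hôpital or standard limits, then exponentiate.
  L = e^(5)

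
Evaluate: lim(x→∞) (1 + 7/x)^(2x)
This is an exponential indeterminate form.

For exponential indeterminate forms, take the natural log:
  Let L = lim(x→∞) (1 + 7/x)^(2x)
  Then ln(L) = lim(x→∞) [exponent × ln(base)]
  Evaluate using L'Hôpital or standard limits, then exponentiate.
  L = e^(14)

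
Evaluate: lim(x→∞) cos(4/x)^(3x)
This is an exponential indeterminate form.

For exponential indeterminate forms, take the natural log:
  Let L = lim(x→∞) cos(4/x)^(3x)
  Then ln(L) = lim(x→∞) [exponent × ln(base)]
  Evaluate using L'Hôpital or standard limits, then exponentiate.
  L = 1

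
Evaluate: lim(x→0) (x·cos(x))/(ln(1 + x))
This is a 0/0 indeterminate form.

Apply L'Hôpital's rule: differentiate numerator and denominator separately.
  f(x) = x·cos(x)   ⇒   f'(x) = -x·sin(x) + cos(x)
  g(x) = ln(x + 1)   ⇒   g'(x) = 1/(x + 1)
  lim(x→0) f'(x)/g'(x) = lim(x→0) (-x·sin(x) + cos(x))/(1/(x + 1))
  = 1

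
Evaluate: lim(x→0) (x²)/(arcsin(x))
This is a 0/0 indeterminate form.

Apply L'Hôpital's rule: differentiate numerator and denominator separately.
  f(x) = x^2   ⇒   f'(x) = 2·x
  g(x) = asin(x)   ⇒   g'(x) = 1/sqrt(1 - x^2)
  lim(x→0) f'(x)/g'(x) = lim(x→0) (2·x)/(1/sqrt(1 - x^2))
  = 0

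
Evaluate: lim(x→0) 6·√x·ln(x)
This is a 0·∞ indeterminate form.

Rewrite 0·∞ as a quotient (0/0 or ∞/∞ form), then apply L'Hôpital's rule:
  lim(x→0) 6·√x·ln(x) = 0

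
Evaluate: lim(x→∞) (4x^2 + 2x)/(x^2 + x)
This is an ∞/∞ indeterminate form.

Apply L'Hôpital's rule: differentiate numerator and denominator separately.
  f(x) = 4·x^2 + 2·x   ⇒   f'(x) = 8·x + 2
  g(x) = x^2 + x   ⇒   g'(x) = 2·x + 1
  lim(x→∞) f'(x)/g'(x) = lim(x→∞) (8·x + 2)/(2·x + 1)
  = 4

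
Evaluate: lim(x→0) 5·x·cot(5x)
This is a 0·∞ indeterminate form.

Rewrite 0·∞ as a quotient (0/0 or ∞/∞ form), then apply L'Hôpital's rule:
  lim(x→0) 5·x·cot(5x) = 1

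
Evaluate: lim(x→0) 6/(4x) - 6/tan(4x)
This is an ∞-∞ indeterminate form.

Combine fractions or rationalize to convert ∞-∞ to 0/0 form:
  lim(x→0) 6/(4x) - 6/tan(4x) = 0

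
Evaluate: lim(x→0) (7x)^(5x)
This is an exponential indeterminate form.

For exponential indeterminate forms, take the natural log:
  Let L = lim(x→0) (7x)^(5x)
  Then ln(L) = lim(x→0) [exponent × ln(base)]
  Evaluate using L'Hôpital or standard limits, then exponentiate.
  L = 1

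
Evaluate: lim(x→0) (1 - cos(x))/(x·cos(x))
This is a 0/0 indeterminate form.

Apply L'Hôpital's rule: differentiate numerator and denominator separately.
  f(x) = 1 - cos(x)   ⇒   f'(x) = sin(x)
  g(x) = x·cos(x)   ⇒   g'(x) = -x·sin(x) + cos(x)
  lim(x→0) f'(x)/g'(x) = lim(x→0) (sin(x))/(-x·sin(x) + cos(x))
  = 0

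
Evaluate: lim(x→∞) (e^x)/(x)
This is an ∞/∞ indeterminate form.

Apply L'Hôpital's rule: differentiate numerator and denominator separately.
  f(x) = e^(x)   ⇒   f'(x) = e^(x)
  g(x) = x   ⇒   g'(x) = 1
  lim(x→∞) f'(x)/g'(x) = lim(x→∞) (e^(x))/(1)
  = ∞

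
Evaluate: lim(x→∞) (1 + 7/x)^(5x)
This is an exponential indeterminate form.

For exponential indeterminate forms, take the natural log:
  Let L = lim(x→∞) (1 + 7/x)^(5x)
  Then ln(L) = lim(x→∞) [exponent × ln(base)]
  Evaluate using L'Hôpital or standard limits, then exponentiate.
  L = e^(35)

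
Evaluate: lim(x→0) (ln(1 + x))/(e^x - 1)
This is a 0/0 indeterminate form.

Apply L'Hôpital's rule: differentiate numerator and denominator separately.
  f(x) = ln(x + 1)   ⇒   f'(x) = 1/(x + 1)
  g(x) = e^(x) - 1   ⇒   g'(x) = e^(x)
  lim(x→0) f'(x)/g'(x) = lim(x→0) (1/(x + 1))/(e^(x))
  = 1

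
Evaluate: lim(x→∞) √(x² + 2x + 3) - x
This is an ∞-∞ indeterminate form.

Combine fractions or rationalize to convert ∞-∞ to 0/0 form:
  lim(x→∞) √(x² + 2x + 3) - x = 1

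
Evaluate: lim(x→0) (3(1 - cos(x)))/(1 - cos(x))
This is a 0/0 indeterminate form.

Apply L'Hôpital's rule: differentiate numerator and denominator separately.
  f(x) = 3 - 3·cos(x)   ⇒   f'(x) = 3·sin(x)
  g(x) = 1 - cos(x)   ⇒   g'(x) = sin(x)
  lim(x→0) f'(x)/g'(x) = lim(x→0) (3·sin(x))/(sin(x))
  = 3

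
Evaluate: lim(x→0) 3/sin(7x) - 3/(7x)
This is an ∞-∞ indeterminate form.

Combine fractions or rationalize to convert ∞-∞ to 0/0 form:
  lim(x→0) 3/sin(7x) - 3/(7x) = 0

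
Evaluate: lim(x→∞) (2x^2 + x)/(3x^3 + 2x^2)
This is an ∞/∞ indeterminate form.

Apply L'Hôpital's rule: differentiate numerator and denominator separately.
  f(x) = 2·x^2 + x   ⇒   f'(x) = 4·x + 1
  g(x) = 3·x^3 + 2·x^2   ⇒   g'(x) = 9·x^2 + 4·x
  lim(x→∞) f'(x)/g'(x) = lim(x→∞) (4·x + 1)/(9·x^2 + 4·x)
  = 0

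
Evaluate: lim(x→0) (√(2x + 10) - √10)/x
This is a standard limit.

Factor or rationalize the expression:
  lim(x→0) (√(2x + 10) - √10)/x = sqrt(10)/10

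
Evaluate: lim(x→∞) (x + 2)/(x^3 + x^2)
This is an ∞/∞ indeterminate form.

Apply L'Hôpital's rule: differentiate numerator and denominator separately.
  f(x) = x + 2   ⇒   f'(x) = 1
  g(x) = x^3 + x^2   ⇒   g'(x) = 3·x^2 + 2·x
  lim(x→∞) f'(x)/g'(x) = lim(x→∞) (1)/(3·x^2 + 2·x)
  = 0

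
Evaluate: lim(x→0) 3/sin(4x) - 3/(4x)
This is an ∞-∞ indeterminate form.

Combine fractions or rationalize to convert ∞-∞ to 0/0 form:
  lim(x→0) 3/sin(4x) - 3/(4x) = 0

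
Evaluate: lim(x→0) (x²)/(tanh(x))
This is a 0/0 indeterminate form.

Apply L'Hôpital's rule: differentiate numerator and denominator separately.
  f(x) = x^2   ⇒   f'(x) = 2·x
  g(x) = tanh(x)   ⇒   g'(x) = 1 - tanh(x)^2
  lim(x→0) f'(x)/g'(x) = lim(x→0) (2·x)/(1 - tanh(x)^2)
  = 0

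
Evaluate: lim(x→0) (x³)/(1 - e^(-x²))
This is a 0/0 indeterminate form.

Apply L'Hôpital's rule: differentiate numerator and denominator separately.
  f(x) = x^3   ⇒   f'(x) = 3·x^2
  g(x) = 1 - e^(-x^2)   ⇒   g'(x) = 2·x·e^(-x^2)
  lim(x→0) f'(x)/g'(x) = lim(x→0) (3·x^2)/(2·x·e^(-x^2))
  = 0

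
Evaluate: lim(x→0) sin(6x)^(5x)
This is an exponential indeterminate form.

For exponential indeterminate forms, take the natural log:
  Let L = lim(x→0) sin(6x)^(5x)
  Then ln(L) = lim(x→0) [exponent × ln(base)]
  Evaluate using L'Hôpital or standard limits, then exponentiate.
  L = 1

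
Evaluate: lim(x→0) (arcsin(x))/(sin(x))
This is a 0/0 indeterminate form.

Apply L'Hôpital's rule: differentiate numerator and denominator separately.
  f(x) = asin(x)   ⇒   f'(x) = 1/sqrt(1 - x^2)
  g(x) = sin(x)   ⇒   g'(x) = cos(x)
  lim(x→0) f'(x)/g'(x) = lim(x→0) (1/sqrt(1 - x^2))/(cos(x))
  = 1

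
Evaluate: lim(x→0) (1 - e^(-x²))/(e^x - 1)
This is a 0/0 indeterminate form.

Apply L'Hôpital's rule: differentiate numerator and denominator separately.
  f(x) = 1 - e^(-x^2)   ⇒   f'(x) = 2·x·e^(-x^2)
  g(x) = e^(x) - 1   ⇒   g'(x) = e^(x)
  lim(x→0) f'(x)/g'(x) = lim(x→0) (2·x·e^(-x^2))/(e^(x))
  = 0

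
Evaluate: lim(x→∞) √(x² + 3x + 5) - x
This is an ∞-∞ indeterminate form.

Combine fractions or rationalize to convert ∞-∞ to 0/0 form:
  lim(x→∞) √(x² + 3x + 5) - x = 3/2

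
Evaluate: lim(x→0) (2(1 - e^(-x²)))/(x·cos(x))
This is a 0/0 indeterminate form.

Apply L'Hôpital's rule: differentiate numerator and denominator separately.
  f(x) = 2 - 2·e^(-x^2)   ⇒   f'(x) = 4·x·e^(-x^2)
  g(x) = x·cos(x)   ⇒   g'(x) = -x·sin(x) + cos(x)
  lim(x→0) f'(x)/g'(x) = lim(x→0) (4·x·e^(-x^2))/(-x·sin(x) + cos(x))
  = 0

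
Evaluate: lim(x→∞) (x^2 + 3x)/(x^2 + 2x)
This is an ∞/∞ indeterminate form.

Apply L'Hôpital's rule: differentiate numerator and denominator separately.
  f(x) = x^2 + 3·x   ⇒   f'(x) = 2·x + 3
  g(x) = x^2 + 2·x   ⇒   g'(x) = 2·x + 2
  lim(x→∞) f'(x)/g'(x) = lim(x→∞) (2·x + 3)/(2·x + 2)
  = 1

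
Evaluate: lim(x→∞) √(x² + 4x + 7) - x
This is an ∞-∞ indeterminate form.

Combine fractions or rationalize to convert ∞-∞ to 0/0 form:
  lim(x→∞) √(x² + 4x + 7) - x = 2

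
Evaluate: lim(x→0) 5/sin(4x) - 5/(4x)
This is an ∞-∞ indeterminate form.

Combine fractions or rationalize to convert ∞-∞ to 0/0 form:
  lim(x→0) 5/sin(4x) - 5/(4x) = 0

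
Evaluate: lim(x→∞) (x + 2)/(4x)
This is an ∞/∞ indeterminate form.

Apply L'Hôpital's rule: differentiate numerator and denominator separately.
  f(x) = x + 2   ⇒   f'(x) = 1
  g(x) = 4·x   ⇒   g'(x) = 4
  lim(x→∞) f'(x)/g'(x) = lim(x→∞) (1)/(4)
  = 1/4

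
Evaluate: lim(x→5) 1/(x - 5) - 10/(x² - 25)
This is an ∞-∞ indeterminate form.

Combine fractions or rationalize to convert ∞-∞ to 0/0 form:
  lim(x→5) 1/(x - 5) - 10/(x² - 25) = 1/10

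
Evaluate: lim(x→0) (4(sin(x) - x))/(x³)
This is a 0/0 indeterminate form.

Apply L'Hôpital's rule: differentiate numerator and denominator separately.
  f(x) = -4·x + 4·sin(x)   ⇒   f'(x) = 4·cos(x) - 4
  g(x) = x^3   ⇒   g'(x) = 3·x^2
  lim(x→0) f'(x)/g'(x) = lim(x→0) (4·cos(x) - 4)/(3·x^2)
  = -2/3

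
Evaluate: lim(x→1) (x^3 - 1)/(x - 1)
This is a standard limit.

Factor or rationalize the expression:
  lim(x→1) (x^3 - 1)/(x - 1) = 3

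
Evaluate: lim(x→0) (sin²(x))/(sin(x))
This is a 0/0 indeterminate form.

Apply L'Hôpital's rule: differentiate numerator and denominator separately.
  f(x) = sin(x)^2   ⇒   f'(x) = 2·sin(x)·cos(x)
  g(x) = sin(x)   ⇒   g'(x) = cos(x)
  lim(x→0) f'(x)/g'(x) = lim(x→0) (2·sin(x)·cos(x))/(cos(x))
  = 0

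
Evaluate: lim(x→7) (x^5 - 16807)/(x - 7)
This is a standard limit.

Factor or rationalize the expression:
  lim(x→7) (x^5 - 16807)/(x - 7) = 12005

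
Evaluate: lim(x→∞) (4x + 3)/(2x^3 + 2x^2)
This is an ∞/∞ indeterminate form.

Apply L'Hôpital's rule: differentiate numerator and denominator separately.
  f(x) = 4·x + 3   ⇒   f'(x) = 4
  g(x) = 2·x^3 + 2·x^2   ⇒   g'(x) = 6·x^2 + 4·x
  lim(x→∞) f'(x)/g'(x) = lim(x→∞) (4)/(6·x^2 + 4·x)
  = 0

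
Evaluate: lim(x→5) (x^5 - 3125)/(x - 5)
This is a standard limit.

Factor or rationalize the expression:
  lim(x→5) (x^5 - 3125)/(x - 5) = 3125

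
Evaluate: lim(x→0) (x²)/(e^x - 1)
This is a 0/0 indeterminate form.

Apply L'Hôpital's rule: differentiate numerator and denominator separately.
  f(x) = x^2   ⇒   f'(x) = 2·x
  g(x) = e^(x) - 1   ⇒   g'(x) = e^(x)
  lim(x→0) f'(x)/g'(x) = lim(x→0) (2·x)/(e^(x))
  = 0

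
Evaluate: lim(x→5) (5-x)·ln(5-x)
This is a 0·∞ indeterminate form.

Rewrite 0·∞ as a quotient (0/0 or ∞/∞ form), then apply L'Hôpital's rule:
  lim(x→5) (5-x)·ln(5-x) = 0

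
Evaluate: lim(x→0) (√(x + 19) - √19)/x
This is a standard limit.

Factor or rationalize the expression:
  lim(x→0) (√(x + 19) - √19)/x = sqrt(19)/38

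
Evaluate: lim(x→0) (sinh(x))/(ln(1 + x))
This is a 0/0 indeterminate form.

Apply L'Hôpital's rule: differentiate numerator and denominator separately.
  f(x) = sinh(x)   ⇒   f'(x) = cosh(x)
  g(x) = ln(x + 1)   ⇒   g'(x) = 1/(x + 1)
  lim(x→0) f'(x)/g'(x) = lim(x→0) (cosh(x))/(1/(x + 1))
  = 1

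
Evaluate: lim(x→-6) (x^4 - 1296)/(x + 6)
This is a standard limit.

Factor or rationalize the expression:
  lim(x→-6) (x^4 - 1296)/(x + 6) = -864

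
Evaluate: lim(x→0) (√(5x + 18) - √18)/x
This is a standard limit.

Factor or rationalize the expression:
  lim(x→0) (√(5x + 18) - √18)/x = 5·sqrt(2)/12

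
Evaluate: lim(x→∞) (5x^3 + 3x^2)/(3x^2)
This is an ∞/∞ indeterminate form.

Apply L'Hôpital's rule: differentiate numerator and denominator separately.
  f(x) = 5·x^3 + 3·x^2   ⇒   f'(x) = 15·x^2 + 6·x
  g(x) = 3·x^2   ⇒   g'(x) = 6·x
  lim(x→∞) f'(x)/g'(x) = lim(x→∞) (15·x^2 + 6·x)/(6·x)
  = ∞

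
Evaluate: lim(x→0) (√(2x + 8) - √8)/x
This is a standard limit.

Factor or rationalize the expression:
  lim(x→0) (√(2x + 8) - √8)/x = sqrt(2)/4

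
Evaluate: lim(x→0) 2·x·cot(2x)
This is a 0·∞ indeterminate form.

Rewrite 0·∞ as a quotient (0/0 or ∞/∞ form), then apply L'Hôpital's rule:
  lim(x→0) 2·x·cot(2x) = 1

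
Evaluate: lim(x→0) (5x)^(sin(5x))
This is an exponential indeterminate form.

For exponential indeterminate forms, take the natural log:
  Let L = lim(x→0) (5x)^(sin(5x))
  Then ln(L) = lim(x→0) [exponent × ln(base)]
  Evaluate using L'Hôpital or standard limits, then exponentiate.
  L = 1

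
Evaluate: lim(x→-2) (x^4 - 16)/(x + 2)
This is a standard limit.

Factor or rationalize the expression:
  lim(x→-2) (x^4 - 16)/(x + 2) = -32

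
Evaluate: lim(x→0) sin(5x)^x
This is an exponential indeterminate form.

For exponential indeterminate forms, take the natural log:
  Let L = lim(x→0) sin(5x)^x
  Then ln(L) = lim(x→0) [exponent × ln(base)]
  Evaluate using L'Hôpital or standard limits, then exponentiate.
  L = 1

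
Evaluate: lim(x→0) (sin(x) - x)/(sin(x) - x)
This is a 0/0 indeterminate form.

Apply L'Hôpital's rule: differentiate numerator and denominator separately.
  f(x) = -x + sin(x)   ⇒   f'(x) = cos(x) - 1
  g(x) = -x + sin(x)   ⇒   g'(x) = cos(x) - 1
  lim(x→0) f'(x)/g'(x) = lim(x→0) (cos(x) - 1)/(cos(x) - 1)
  = 1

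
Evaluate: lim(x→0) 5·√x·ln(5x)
This is a 0·∞ indeterminate form.

Rewrite 0·∞ as a quotient (0/0 or ∞/∞ form), then apply L'Hôpital's rule:
  lim(x→0) 5·√x·ln(5x) = 0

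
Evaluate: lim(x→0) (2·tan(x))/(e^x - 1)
This is a 0/0 indeterminate form.

Apply L'Hôpital's rule: differentiate numerator and denominator separately.
  f(x) = 2·tan(x)   ⇒   f'(x) = 2·tan(x)^2 + 2
  g(x) = e^(x) - 1   ⇒   g'(x) = e^(x)
  lim(x→0) f'(x)/g'(x) = lim(x→0) (2·tan(x)^2 + 2)/(e^(x))
  = 2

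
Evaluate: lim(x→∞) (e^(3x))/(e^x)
This is an ∞/∞ indeterminate form.

Apply L'Hôpital's rule: differentiate numerator and denominator separately.
  f(x) = e^(3·x)   ⇒   f'(x) = 3·e^(3·x)
  g(x) = e^(x)   ⇒   g'(x) = e^(x)
  lim(x→∞) f'(x)/g'(x) = lim(x→∞) (3·e^(3·x))/(e^(x))
  = ∞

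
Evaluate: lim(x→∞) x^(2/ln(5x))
This is an exponential indeterminate form.

For exponential indeterminate forms, take the natural log:
  Let L = lim(x→∞) x^(2/ln(5x))
  Then ln(L) = lim(x→∞) [exponent × ln(base)]
  Evaluate using L'Hôpital or standard limits, then exponentiate.
  L = e²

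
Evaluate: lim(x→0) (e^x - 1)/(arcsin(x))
This is a 0/0 indeterminate form.

Apply L'Hôpital's rule: differentiate numerator and denominator separately.
  f(x) = e^(x) - 1   ⇒   f'(x) = e^(x)
  g(x) = asin(x)   ⇒   g'(x) = 1/sqrt(1 - x^2)
  lim(x→0) f'(x)/g'(x) = lim(x→0) (e^(x))/(1/sqrt(1 - x^2))
  = 1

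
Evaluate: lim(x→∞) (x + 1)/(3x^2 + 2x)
This is an ∞/∞ indeterminate form.

Apply L'Hôpital's rule: differentiate numerator and denominator separately.
  f(x) = x + 1   ⇒   f'(x) = 1
  g(x) = 3·x^2 + 2·x   ⇒   g'(x) = 6·x + 2
  lim(x→∞) f'(x)/g'(x) = lim(x→∞) (1)/(6·x + 2)
  = 0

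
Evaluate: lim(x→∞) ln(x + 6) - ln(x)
This is an ∞-∞ indeterminate form.

Combine fractions or rationalize to convert ∞-∞ to 0/0 form:
  lim(x→∞) ln(x + 6) - ln(x) = 0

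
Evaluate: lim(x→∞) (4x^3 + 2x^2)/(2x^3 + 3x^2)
This is an ∞/∞ indeterminate form.

Apply L'Hôpital's rule: differentiate numerator and denominator separately.
  f(x) = 4·x^3 + 2·x^2   ⇒   f'(x) = 12·x^2 + 4·x
  g(x) = 2·x^3 + 3·x^2   ⇒   g'(x) = 6·x^2 + 6·x
  lim(x→∞) f'(x)/g'(x) = lim(x→∞) (12·x^2 + 4·x)/(6·x^2 + 6·x)
  = 2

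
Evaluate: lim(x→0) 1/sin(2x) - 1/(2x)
This is an ∞-∞ indeterminate form.

Combine fractions or rationalize to convert ∞-∞ to 0/0 form:
  lim(x→0) 1/sin(2x) - 1/(2x) = 0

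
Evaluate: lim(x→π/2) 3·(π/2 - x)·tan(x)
This is a 0·∞ indeterminate form.

Rewrite 0·∞ as a quotient (0/0 or ∞/∞ form), then apply L'Hôpital's rule:
  lim(x→π/2) 3·(π/2 - x)·tan(x) = 3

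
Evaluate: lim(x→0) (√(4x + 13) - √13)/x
This is a standard limit.

Factor or rationalize the expression:
  lim(x→0) (√(4x + 13) - √13)/x = 2·sqrt(13)/13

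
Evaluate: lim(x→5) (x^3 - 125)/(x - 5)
This is a standard limit.

Factor or rationalize the expression:
  lim(x→5) (x^3 - 125)/(x - 5) = 75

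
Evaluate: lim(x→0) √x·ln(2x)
This is a 0·∞ indeterminate form.

Rewrite 0·∞ as a quotient (0/0 or ∞/∞ form), then apply L'Hôpital's rule:
  lim(x→0) √x·ln(2x) = 0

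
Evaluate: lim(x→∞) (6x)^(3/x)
This is an exponential indeterminate form.

For exponential indeterminate forms, take the natural log:
  Let L = lim(x→∞) (6x)^(3/x)
  Then ln(L) = lim(x→∞) [exponent × ln(base)]
  Evaluate using L'Hôpital or standard limits, then exponentiate.
  L = 1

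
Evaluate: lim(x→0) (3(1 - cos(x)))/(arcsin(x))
This is a 0/0 indeterminate form.

Apply L'Hôpital's rule: differentiate numerator and denominator separately.
  f(x) = 3 - 3·cos(x)   ⇒   f'(x) = 3·sin(x)
  g(x) = asin(x)   ⇒   g'(x) = 1/sqrt(1 - x^2)
  lim(x→0) f'(x)/g'(x) = lim(x→0) (3·sin(x))/(1/sqrt(1 - x^2))
  = 0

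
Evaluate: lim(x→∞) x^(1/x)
This is an exponential indeterminate form.

For exponential indeterminate forms, take the natural log:
  Let L = lim(x→∞) x^(1/x)
  Then ln(L) = lim(x→∞) [exponent × ln(base)]
  Evaluate using L'Hôpital or standard limits, then exponentiate.
  L = 1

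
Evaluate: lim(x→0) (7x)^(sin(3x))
This is an exponential indeterminate form.

For exponential indeterminate forms, take the natural log:
  Let L = lim(x→0) (7x)^(sin(3x))
  Then ln(L) = lim(x→0) [exponent × ln(base)]
  Evaluate using L'Hôpital or standard limits, then exponentiate.
  L = 1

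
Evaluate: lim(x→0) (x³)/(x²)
This is a 0/0 indeterminate form.

Apply L'Hôpital's rule: differentiate numerator and denominator separately.
  f(x) = x^3   ⇒   f'(x) = 3·x^2
  g(x) = x^2   ⇒   g'(x) = 2·x
  lim(x→0) f'(x)/g'(x) = lim(x→0) (3·x^2)/(2·x)
  = 0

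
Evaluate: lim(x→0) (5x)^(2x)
This is an exponential indeterminate form.

For exponential indeterminate forms, take the natural log:
  Let L = lim(x→0) (5x)^(2x)
  Then ln(L) = lim(x→0) [exponent × ln(base)]
  Evaluate using L'Hôpital or standard limits, then exponentiate.
  L = 1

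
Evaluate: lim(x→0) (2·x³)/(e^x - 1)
This is a 0/0 indeterminate form.

Apply L'Hôpital's rule: differentiate numerator and denominator separately.
  f(x) = 2·x^3   ⇒   f'(x) = 6·x^2
  g(x) = e^(x) - 1   ⇒   g'(x) = e^(x)
  lim(x→0) f'(x)/g'(x) = lim(x→0) (6·x^2)/(e^(x))
  = 0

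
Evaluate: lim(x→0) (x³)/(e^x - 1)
This is a 0/0 indeterminate form.

Apply L'Hôpital's rule: differentiate numerator and denominator separately.
  f(x) = x^3   ⇒   f'(x) = 3·x^2
  g(x) = e^(x) - 1   ⇒   g'(x) = e^(x)
  lim(x→0) f'(x)/g'(x) = lim(x→0) (3·x^2)/(e^(x))
  = 0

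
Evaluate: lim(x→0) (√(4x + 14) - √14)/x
This is a standard limit.

Factor or rationalize the expression:
  lim(x→0) (√(4x + 14) - √14)/x = sqrt(14)/7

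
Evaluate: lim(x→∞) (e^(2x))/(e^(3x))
This is an ∞/∞ indeterminate form.

Apply L'Hôpital's rule: differentiate numerator and denominator separately.
  f(x) = e^(2·x)   ⇒   f'(x) = 2·e^(2·x)
  g(x) = e^(3·x)   ⇒   g'(x) = 3·e^(3·x)
  lim(x→∞) f'(x)/g'(x) = lim(x→∞) (2·e^(2·x))/(3·e^(3·x))
  = 0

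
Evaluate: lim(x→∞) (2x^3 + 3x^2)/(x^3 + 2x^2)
This is an ∞/∞ indeterminate form.

Apply L'Hôpital's rule: differentiate numerator and denominator separately.
  f(x) = 2·x^3 + 3·x^2   ⇒   f'(x) = 6·x^2 + 6·x
  g(x) = x^3 + 2·x^2   ⇒   g'(x) = 3·x^2 + 4·x
  lim(x→∞) f'(x)/g'(x) = lim(x→∞) (6·x^2 + 6·x)/(3·x^2 + 4·x)
  = 2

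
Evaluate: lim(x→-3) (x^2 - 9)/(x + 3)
This is a standard limit.

Factor or rationalize the expression:
  lim(x→-3) (x^2 - 9)/(x + 3) = -6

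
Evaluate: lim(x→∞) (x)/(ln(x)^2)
This is an ∞/∞ indeterminate form.

Apply L'Hôpital's rule: differentiate numerator and denominator separately.
  f(x) = x   ⇒   f'(x) = 1
  g(x) = ln(x)^2   ⇒   g'(x) = 2·ln(x)/x
  lim(x→∞) f'(x)/g'(x) = lim(x→∞) (1)/(2·ln(x)/x)
  = ∞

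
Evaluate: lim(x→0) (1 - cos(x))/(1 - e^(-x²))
This is a 0/0 indeterminate form.

Apply L'Hôpital's rule: differentiate numerator and denominator separately.
  f(x) = 1 - cos(x)   ⇒   f'(x) = sin(x)
  g(x) = 1 - e^(-x^2)   ⇒   g'(x) = 2·x·e^(-x^2)
  lim(x→0) f'(x)/g'(x) = lim(x→0) (sin(x))/(2·x·e^(-x^2))
  = 1/2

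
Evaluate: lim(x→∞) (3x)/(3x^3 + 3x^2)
This is an ∞/∞ indeterminate form.

Apply L'Hôpital's rule: differentiate numerator and denominator separately.
  f(x) = 3·x   ⇒   f'(x) = 3
  g(x) = 3·x^3 + 3·x^2   ⇒   g'(x) = 9·x^2 + 6·x
  lim(x→∞) f'(x)/g'(x) = lim(x→∞) (3)/(9·x^2 + 6·x)
  = 0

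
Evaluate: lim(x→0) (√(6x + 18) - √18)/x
This is a standard limit.

Factor or rationalize the expression:
  lim(x→0) (√(6x + 18) - √18)/x = sqrt(2)/2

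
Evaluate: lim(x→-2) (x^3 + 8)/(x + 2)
This is a standard limit.

Factor or rationalize the expression:
  lim(x→-2) (x^3 + 8)/(x + 2) = 12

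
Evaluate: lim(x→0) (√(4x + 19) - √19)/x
This is a standard limit.

Factor or rationalize the expression:
  lim(x→0) (√(4x + 19) - √19)/x = 2·sqrt(19)/19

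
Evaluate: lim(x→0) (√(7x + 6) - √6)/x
This is a standard limit.

Factor or rationalize the expression:
  lim(x→0) (√(7x + 6) - √6)/x = 7·sqrt(6)/12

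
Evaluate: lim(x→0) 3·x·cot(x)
This is a 0·∞ indeterminate form.

Rewrite 0·∞ as a quotient (0/0 or ∞/∞ form), then apply L'Hôpital's rule:
  lim(x→0) 3·x·cot(x) = 3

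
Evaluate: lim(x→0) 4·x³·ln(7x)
This is a 0·∞ indeterminate form.

Rewrite 0·∞ as a quotient (0/0 or ∞/∞ form), then apply L'Hôpital's rule:
  lim(x→0) 4·x³·ln(7x) = 0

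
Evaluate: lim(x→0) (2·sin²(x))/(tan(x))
This is a 0/0 indeterminate form.

Apply L'Hôpital's rule: differentiate numerator and denominator separately.
  f(x) = 2·sin(x)^2   ⇒   f'(x) = 4·sin(x)·cos(x)
  g(x) = tan(x)   ⇒   g'(x) = tan(x)^2 + 1
  lim(x→0) f'(x)/g'(x) = lim(x→0) (4·sin(x)·cos(x))/(tan(x)^2 + 1)
  = 0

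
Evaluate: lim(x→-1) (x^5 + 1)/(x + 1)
This is a standard limit.

Factor or rationalize the expression:
  lim(x→-1) (x^5 + 1)/(x + 1) = 5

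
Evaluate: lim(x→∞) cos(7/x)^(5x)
This is an exponential indeterminate form.

For exponential indeterminate forms, take the natural log:
  Let L = lim(x→∞) cos(7/x)^(5x)
  Then ln(L) = lim(x→∞) [exponent × ln(base)]
  Evaluate using L'Hôpital or standard limits, then exponentiate.
  L = 1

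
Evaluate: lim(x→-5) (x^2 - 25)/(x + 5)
This is a standard limit.

Factor or rationalize the expression:
  lim(x→-5) (x^2 - 25)/(x + 5) = -10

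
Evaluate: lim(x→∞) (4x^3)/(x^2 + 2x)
This is an ∞/∞ indeterminate form.

Apply L'Hôpital's rule: differentiate numerator and denominator separately.
  f(x) = 4·x^3   ⇒   f'(x) = 12·x^2
  g(x) = x^2 + 2·x   ⇒   g'(x) = 2·x + 2
  lim(x→∞) f'(x)/g'(x) = lim(x→∞) (12·x^2)/(2·x + 2)
  = ∞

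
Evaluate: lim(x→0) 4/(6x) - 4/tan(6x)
This is an ∞-∞ indeterminate form.

Combine fractions or rationalize to convert ∞-∞ to 0/0 form:
  lim(x→0) 4/(6x) - 4/tan(6x) = 0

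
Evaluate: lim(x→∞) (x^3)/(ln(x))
This is an ∞/∞ indeterminate form.

Apply L'Hôpital's rule: differentiate numerator and denominator separately.
  f(x) = x^3   ⇒   f'(x) = 3·x^2
  g(x) = ln(x)   ⇒   g'(x) = 1/x
  lim(x→∞) f'(x)/g'(x) = lim(x→∞) (3·x^2)/(1/x)
  = ∞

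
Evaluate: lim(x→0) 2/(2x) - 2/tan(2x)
This is an ∞-∞ indeterminate form.

Combine fractions or rationalize to convert ∞-∞ to 0/0 form:
  lim(x→0) 2/(2x) - 2/tan(2x) = 0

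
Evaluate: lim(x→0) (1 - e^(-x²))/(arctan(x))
This is a 0/0 indeterminate form.

Apply L'Hôpital's rule: differentiate numerator and denominator separately.
  f(x) = 1 - e^(-x^2)   ⇒   f'(x) = 2·x·e^(-x^2)
  g(x) = atan(x)   ⇒   g'(x) = 1/(x^2 + 1)
  lim(x→0) f'(x)/g'(x) = lim(x→0) (2·x·e^(-x^2))/(1/(x^2 + 1))
  = 0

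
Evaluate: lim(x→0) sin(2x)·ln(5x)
This is a 0·∞ indeterminate form.

Rewrite 0·∞ as a quotient (0/0 or ∞/∞ form), then apply L'Hôpital's rule:
  lim(x→0) sin(2x)·ln(5x) = 0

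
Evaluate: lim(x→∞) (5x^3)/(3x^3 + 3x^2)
This is an ∞/∞ indeterminate form.

Apply L'Hôpital's rule: differentiate numerator and denominator separately.
  f(x) = 5·x^3   ⇒   f'(x) = 15·x^2
  g(x) = 3·x^3 + 3·x^2   ⇒   g'(x) = 9·x^2 + 6·x
  lim(x→∞) f'(x)/g'(x) = lim(x→∞) (15·x^2)/(9·x^2 + 6·x)
  = 5/3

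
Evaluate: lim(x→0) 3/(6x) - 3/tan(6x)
This is an ∞-∞ indeterminate form.

Combine fractions or rationalize to convert ∞-∞ to 0/0 form:
  lim(x→0) 3/(6x) - 3/tan(6x) = 0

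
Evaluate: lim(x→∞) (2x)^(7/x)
This is an exponential indeterminate form.

For exponential indeterminate forms, take the natural log:
  Let L = lim(x→∞) (2x)^(7/x)
  Then ln(L) = lim(x→∞) [exponent × ln(base)]
  Evaluate using L'Hôpital or standard limits, then exponentiate.
  L = 1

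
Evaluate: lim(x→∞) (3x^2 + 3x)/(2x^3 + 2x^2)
This is an ∞/∞ indeterminate form.

Apply L'Hôpital's rule: differentiate numerator and denominator separately.
  f(x) = 3·x^2 + 3·x   ⇒   f'(x) = 6·x + 3
  g(x) = 2·x^3 + 2·x^2   ⇒   g'(x) = 6·x^2 + 4·x
  lim(x→∞) f'(x)/g'(x) = lim(x→∞) (6·x + 3)/(6·x^2 + 4·x)
  = 0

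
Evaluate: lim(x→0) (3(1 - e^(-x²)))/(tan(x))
This is a 0/0 indeterminate form.

Apply L'Hôpital's rule: differentiate numerator and denominator separately.
  f(x) = 3 - 3·e^(-x^2)   ⇒   f'(x) = 6·x·e^(-x^2)
  g(x) = tan(x)   ⇒   g'(x) = tan(x)^2 + 1
  lim(x→0) f'(x)/g'(x) = lim(x→0) (6·x·e^(-x^2))/(tan(x)^2 + 1)
  = 0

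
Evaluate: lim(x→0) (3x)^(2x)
This is an exponential indeterminate form.

For exponential indeterminate forms, take the natural log:
  Let L = lim(x→0) (3x)^(2x)
  Then ln(L) = lim(x→0) [exponent × ln(base)]
  Evaluate using L'Hôpital or standard limits, then exponentiate.
  L = 1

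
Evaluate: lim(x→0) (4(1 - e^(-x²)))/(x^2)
This is a 0/0 indeterminate form.

Apply L'Hôpital's rule: differentiate numerator and denominator separately.
  f(x) = 4 - 4·e^(-x^2)   ⇒   f'(x) = 8·x·e^(-x^2)
  g(x) = x^2   ⇒   g'(x) = 2·x
  lim(x→0) f'(x)/g'(x) = lim(x→0) (8·x·e^(-x^2))/(2·x)
  = 4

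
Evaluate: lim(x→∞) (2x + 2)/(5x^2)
This is an ∞/∞ indeterminate form.

Apply L'Hôpital's rule: differentiate numerator and denominator separately.
  f(x) = 2·x + 2   ⇒   f'(x) = 2
  g(x) = 5·x^2   ⇒   g'(x) = 10·x
  lim(x→∞) f'(x)/g'(x) = lim(x→∞) (2)/(10·x)
  = 0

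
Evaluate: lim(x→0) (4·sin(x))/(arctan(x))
This is a 0/0 indeterminate form.

Apply L'Hôpital's rule: differentiate numerator and denominator separately.
  f(x) = 4·sin(x)   ⇒   f'(x) = 4·cos(x)
  g(x) = atan(x)   ⇒   g'(x) = 1/(x^2 + 1)
  lim(x→0) f'(x)/g'(x) = lim(x→0) (4·cos(x))/(1/(x^2 + 1))
  = 4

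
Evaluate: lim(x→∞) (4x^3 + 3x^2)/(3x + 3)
This is an ∞/∞ indeterminate form.

Apply L'Hôpital's rule: differentiate numerator and denominator separately.
  f(x) = 4·x^3 + 3·x^2   ⇒   f'(x) = 12·x^2 + 6·x
  g(x) = 3·x + 3   ⇒   g'(x) = 3
  lim(x→∞) f'(x)/g'(x) = lim(x→∞) (12·x^2 + 6·x)/(3)
  = ∞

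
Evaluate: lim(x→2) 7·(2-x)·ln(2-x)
This is a 0·∞ indeterminate form.

Rewrite 0·∞ as a quotient (0/0 or ∞/∞ form), then apply L'Hôpital's rule:
  lim(x→2) 7·(2-x)·ln(2-x) = 0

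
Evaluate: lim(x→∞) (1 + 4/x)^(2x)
This is an exponential indeterminate form.

For exponential indeterminate forms, take the natural log:
  Let L = lim(x→∞) (1 + 4/x)^(2x)
  Then ln(L) = lim(x→∞) [exponent × ln(base)]
  Evaluate using L'Hôpital or standard limits, then exponentiate.
  L = e^(8)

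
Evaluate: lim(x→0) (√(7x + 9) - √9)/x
This is a standard limit.

Factor or rationalize the expression:
  lim(x→0) (√(7x + 9) - √9)/x = 7/6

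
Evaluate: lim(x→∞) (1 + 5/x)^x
This is an exponential indeterminate form.

For exponential indeterminate forms, take the natural log:
  Let L = lim(x→∞) (1 + 5/x)^x
  Then ln(L) = lim(x→∞) [exponent × ln(base)]
  Evaluate using L'Hôpital or standard limits, then exponentiate.
  L = e^(5)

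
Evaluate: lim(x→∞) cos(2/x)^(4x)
This is an exponential indeterminate form.

For exponential indeterminate forms, take the natural log:
  Let L = lim(x→∞) cos(2/x)^(4x)
  Then ln(L) = lim(x→∞) [exponent × ln(base)]
  Evaluate using L'Hôpital or standard limits, then exponentiate.
  L = 1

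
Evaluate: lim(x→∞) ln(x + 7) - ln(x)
This is an ∞-∞ indeterminate form.

Combine fractions or rationalize to convert ∞-∞ to 0/0 form:
  lim(x→∞) ln(x + 7) - ln(x) = 0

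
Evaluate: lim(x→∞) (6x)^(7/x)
This is an exponential indeterminate form.

For exponential indeterminate forms, take the natural log:
  Let L = lim(x→∞) (6x)^(7/x)
  Then ln(L) = lim(x→∞) [exponent × ln(base)]
  Evaluate using L'Hôpital or standard limits, then exponentiate.
  L = 1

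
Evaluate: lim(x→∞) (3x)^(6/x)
This is an exponential indeterminate form.

For exponential indeterminate forms, take the natural log:
  Let L = lim(x→∞) (3x)^(6/x)
  Then ln(L) = lim(x→∞) [exponent × ln(base)]
  Evaluate using L'Hôpital or standard limits, then exponentiate.
  L = 1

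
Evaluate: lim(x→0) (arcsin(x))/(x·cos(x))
This is a 0/0 indeterminate form.

Apply L'Hôpital's rule: differentiate numerator and denominator separately.
  f(x) = asin(x)   ⇒   f'(x) = 1/sqrt(1 - x^2)
  g(x) = x·cos(x)   ⇒   g'(x) = -x·sin(x) + cos(x)
  lim(x→0) f'(x)/g'(x) = lim(x→0) (1/sqrt(1 - x^2))/(-x·sin(x) + cos(x))
  = 1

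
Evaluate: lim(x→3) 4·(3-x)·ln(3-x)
This is a 0·∞ indeterminate form.

Rewrite 0·∞ as a quotient (0/0 or ∞/∞ form), then apply L'Hôpital's rule:
  lim(x→3) 4·(3-x)·ln(3-x) = 0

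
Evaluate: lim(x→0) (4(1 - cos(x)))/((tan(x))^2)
This is a 0/0 indeterminate form.

Apply L'Hôpital's rule: differentiate numerator and denominator separately.
  f(x) = 4 - 4·cos(x)   ⇒   f'(x) = 4·sin(x)
  g(x) = tan(x)^2   ⇒   g'(x) = (2·tan(x)^2 + 2)·tan(x)
  lim(x→0) f'(x)/g'(x) = lim(x→0) (4·sin(x))/((2·tan(x)^2 + 2)·tan(x))
  = 2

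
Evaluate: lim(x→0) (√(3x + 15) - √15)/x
This is a standard limit.

Factor or rationalize the expression:
  lim(x→0) (√(3x + 15) - √15)/x = sqrt(15)/10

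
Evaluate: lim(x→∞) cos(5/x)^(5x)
This is an exponential indeterminate form.

For exponential indeterminate forms, take the natural log:
  Let L = lim(x→∞) cos(5/x)^(5x)
  Then ln(L) = lim(x→∞) [exponent × ln(base)]
  Evaluate using L'Hôpital or standard limits, then exponentiate.
  L = 1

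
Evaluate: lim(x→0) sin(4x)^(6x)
This is an exponential indeterminate form.

For exponential indeterminate forms, take the natural log:
  Let L = lim(x→0) sin(4x)^(6x)
  Then ln(L) = lim(x→0) [exponent × ln(base)]
  Evaluate using L'Hôpital or standard limits, then exponentiate.
  L = 1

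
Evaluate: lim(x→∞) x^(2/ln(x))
This is an exponential indeterminate form.

For exponential indeterminate forms, take the natural log:
  Let L = lim(x→∞) x^(2/ln(x))
  Then ln(L) = lim(x→∞) [exponent × ln(base)]
  Evaluate using L'Hôpital or standard limits, then exponentiate.
  L = e²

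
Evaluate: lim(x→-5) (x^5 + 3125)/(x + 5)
This is a standard limit.

Factor or rationalize the expression:
  lim(x→-5) (x^5 + 3125)/(x + 5) = 3125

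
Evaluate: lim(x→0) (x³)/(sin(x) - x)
This is a 0/0 indeterminate form.

Apply L'Hôpital's rule: differentiate numerator and denominator separately.
  f(x) = x^3   ⇒   f'(x) = 3·x^2
  g(x) = -x + sin(x)   ⇒   g'(x) = cos(x) - 1
  lim(x→0) f'(x)/g'(x) = lim(x→0) (3·x^2)/(cos(x) - 1)
  = -6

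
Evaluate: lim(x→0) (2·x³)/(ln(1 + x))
This is a 0/0 indeterminate form.

Apply L'Hôpital's rule: differentiate numerator and denominator separately.
  f(x) = 2·x^3   ⇒   f'(x) = 6·x^2
  g(x) = ln(x + 1)   ⇒   g'(x) = 1/(x + 1)
  lim(x→0) f'(x)/g'(x) = lim(x→0) (6·x^2)/(1/(x + 1))
  = 0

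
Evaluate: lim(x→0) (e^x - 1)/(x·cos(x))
This is a 0/0 indeterminate form.

Apply L'Hôpital's rule: differentiate numerator and denominator separately.
  f(x) = e^(x) - 1   ⇒   f'(x) = e^(x)
  g(x) = x·cos(x)   ⇒   g'(x) = -x·sin(x) + cos(x)
  lim(x→0) f'(x)/g'(x) = lim(x→0) (e^(x))/(-x·sin(x) + cos(x))
  = 1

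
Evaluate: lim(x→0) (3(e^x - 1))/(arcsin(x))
This is a 0/0 indeterminate form.

Apply L'Hôpital's rule: differentiate numerator and denominator separately.
  f(x) = 3·e^(x) - 3   ⇒   f'(x) = 3·e^(x)
  g(x) = asin(x)   ⇒   g'(x) = 1/sqrt(1 - x^2)
  lim(x→0) f'(x)/g'(x) = lim(x→0) (3·e^(x))/(1/sqrt(1 - x^2))
  = 3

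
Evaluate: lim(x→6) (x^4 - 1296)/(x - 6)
This is a standard limit.

Factor or rationalize the expression:
  lim(x→6) (x^4 - 1296)/(x - 6) = 864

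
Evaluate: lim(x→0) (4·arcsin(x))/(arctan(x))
This is a 0/0 indeterminate form.

Apply L'Hôpital's rule: differentiate numerator and denominator separately.
  f(x) = 4·asin(x)   ⇒   f'(x) = 4/sqrt(1 - x^2)
  g(x) = atan(x)   ⇒   g'(x) = 1/(x^2 + 1)
  lim(x→0) f'(x)/g'(x) = lim(x→0) (4/sqrt(1 - x^2))/(1/(x^2 + 1))
  = 4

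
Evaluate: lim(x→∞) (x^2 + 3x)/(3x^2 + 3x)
This is an ∞/∞ indeterminate form.

Apply L'Hôpital's rule: differentiate numerator and denominator separately.
  f(x) = x^2 + 3·x   ⇒   f'(x) = 2·x + 3
  g(x) = 3·x^2 + 3·x   ⇒   g'(x) = 6·x + 3
  lim(x→∞) f'(x)/g'(x) = lim(x→∞) (2·x + 3)/(6·x + 3)
  = 1/3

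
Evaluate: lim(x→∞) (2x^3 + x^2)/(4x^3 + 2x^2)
This is an ∞/∞ indeterminate form.

Apply L'Hôpital's rule: differentiate numerator and denominator separately.
  f(x) = 2·x^3 + x^2   ⇒   f'(x) = 6·x^2 + 2·x
  g(x) = 4·x^3 + 2·x^2   ⇒   g'(x) = 12·x^2 + 4·x
  lim(x→∞) f'(x)/g'(x) = lim(x→∞) (6·x^2 + 2·x)/(12·x^2 + 4·x)
  = 1/2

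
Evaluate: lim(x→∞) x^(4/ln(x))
This is an exponential indeterminate form.

For exponential indeterminate forms, take the natural log:
  Let L = lim(x→∞) x^(4/ln(x))
  Then ln(L) = lim(x→∞) [exponent × ln(base)]
  Evaluate using L'Hôpital or standard limits, then exponentiate.
  L = e^(4)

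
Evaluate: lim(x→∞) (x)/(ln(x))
This is an ∞/∞ indeterminate form.

Apply L'Hôpital's rule: differentiate numerator and denominator separately.
  f(x) = x   ⇒   f'(x) = 1
  g(x) = ln(x)   ⇒   g'(x) = 1/x
  lim(x→∞) f'(x)/g'(x) = lim(x→∞) (1)/(1/x)
  = ∞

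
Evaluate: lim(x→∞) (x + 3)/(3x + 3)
This is an ∞/∞ indeterminate form.

Apply L'Hôpital's rule: differentiate numerator and denominator separately.
  f(x) = x + 3   ⇒   f'(x) = 1
  g(x) = 3·x + 3   ⇒   g'(x) = 3
  lim(x→∞) f'(x)/g'(x) = lim(x→∞) (1)/(3)
  = 1/3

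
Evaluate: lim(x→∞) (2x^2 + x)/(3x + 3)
This is an ∞/∞ indeterminate form.

Apply L'Hôpital's rule: differentiate numerator and denominator separately.
  f(x) = 2·x^2 + x   ⇒   f'(x) = 4·x + 1
  g(x) = 3·x + 3   ⇒   g'(x) = 3
  lim(x→∞) f'(x)/g'(x) = lim(x→∞) (4·x + 1)/(3)
  = ∞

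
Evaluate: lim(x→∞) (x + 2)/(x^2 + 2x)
This is an ∞/∞ indeterminate form.

Apply L'Hôpital's rule: differentiate numerator and denominator separately.
  f(x) = x + 2   ⇒   f'(x) = 1
  g(x) = x^2 + 2·x   ⇒   g'(x) = 2·x + 2
  lim(x→∞) f'(x)/g'(x) = lim(x→∞) (1)/(2·x + 2)
  = 0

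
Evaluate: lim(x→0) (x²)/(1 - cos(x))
This is a 0/0 indeterminate form.

Apply L'Hôpital's rule: differentiate numerator and denominator separately.
  f(x) = x^2   ⇒   f'(x) = 2·x
  g(x) = 1 - cos(x)   ⇒   g'(x) = sin(x)
  lim(x→0) f'(x)/g'(x) = lim(x→0) (2·x)/(sin(x))
  = 2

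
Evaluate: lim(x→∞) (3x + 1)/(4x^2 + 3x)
This is an ∞/∞ indeterminate form.

Apply L'Hôpital's rule: differentiate numerator and denominator separately.
  f(x) = 3·x + 1   ⇒   f'(x) = 3
  g(x) = 4·x^2 + 3·x   ⇒   g'(x) = 8·x + 3
  lim(x→∞) f'(x)/g'(x) = lim(x→∞) (3)/(8·x + 3)
  = 0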